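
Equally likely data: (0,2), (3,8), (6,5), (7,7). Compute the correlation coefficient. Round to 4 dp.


Cov(X,Y) = 3.7500, Var(X) = 7.5000, Var(Y) = 5.2500
rho = Cov/(sqrt(VarX)*sqrt(VarY)) = 0.5976

0.5976


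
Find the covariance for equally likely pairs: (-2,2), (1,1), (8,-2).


E[X]=7/3, E[Y]=1/3, E[XY]=-19/3
Cov(X,Y) = E[XY] - E[X]E[Y] = -19/3 - 7/3*1/3 = -64/9

-64/9


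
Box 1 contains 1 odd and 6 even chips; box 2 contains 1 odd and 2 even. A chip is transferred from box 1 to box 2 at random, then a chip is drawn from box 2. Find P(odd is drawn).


P(transfer odd) = 1/7; P(transfer even) = 6/7
If odd transferred: Urn II has 2 odd of 4, so P(odd|odd moved) = 1/2
If even transferred: Urn II has 1 odd of 4, so P(odd|even moved) = 1/4
By total probability: P(odd) = 1/7*1/2 + 6/7*1/4 = 2/7

2/7


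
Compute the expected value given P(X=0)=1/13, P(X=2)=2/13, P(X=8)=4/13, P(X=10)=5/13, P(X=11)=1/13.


E[X] = sum(x * P(x))
= 0*1/13 + 2*2/13 + 8*4/13 + 10*5/13 + 11*1/13
= 97/13

97/13


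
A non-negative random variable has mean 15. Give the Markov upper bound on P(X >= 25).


Markov: P(X >= a) <= E[X]/a
P(X >= 25) <= 15/25 = 3/5

3/5


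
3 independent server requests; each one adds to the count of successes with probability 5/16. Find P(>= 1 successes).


P(at least one) = 1 - P(none)
P(none) = (1 - 5/16)^3 = (11/16)^3 = 1331/4096
P(at least one) = 1 - 1331/4096 = 2765/4096

2765/4096


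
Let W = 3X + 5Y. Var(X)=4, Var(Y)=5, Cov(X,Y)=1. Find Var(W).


Var(3X + 5Y) = 3^2*Var(X) + 5^2*Var(Y) + 2*3*5*Cov(X,Y)
= 9*4 + 25*5 + 30*1
= 36 + 125 + 30 = 191

191


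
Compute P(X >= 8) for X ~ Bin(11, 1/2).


P(X>=8) = P(X=8) + P(X=9) + P(X=10) + P(X=11)
= 165/2048 + 55/2048 + 11/2048 + 1/2048
= 29/256

29/256


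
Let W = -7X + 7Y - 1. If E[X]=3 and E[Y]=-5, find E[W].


E[-7X + 7Y - 1] = -7*E[X] + 7*E[Y] - 1
= (-7)*(3) + (7)*(-5) + (-1)
= -21 - 35 - 1 = -57

-57


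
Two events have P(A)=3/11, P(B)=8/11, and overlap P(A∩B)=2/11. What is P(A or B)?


P(A∪B) = P(A) + P(B) - P(A∩B)
= 3/11 + 8/11 - 2/11 = 9/11

9/11


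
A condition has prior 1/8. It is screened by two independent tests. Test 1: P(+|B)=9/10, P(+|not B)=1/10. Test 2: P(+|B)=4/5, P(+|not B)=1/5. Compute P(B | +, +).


After test 1: P(+) = 9/10*1/8 + 1/10*7/8 = 1/5
P(B|+) = (9/80)/(1/5) = 9/16
After test 2 (use post1 as new prior): P(+) = 4/5*9/16 + 1/5*7/16 = 43/80
P(B|+,+) = (9/20)/(43/80) = 36/43

36/43


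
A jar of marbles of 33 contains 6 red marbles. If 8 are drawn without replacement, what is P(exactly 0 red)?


P(X=0) = C(6,0)*C(27,8) / C(33,8)
= 1*2220075 / 13884156
= 2220075/13884156 = 575/3596

575/3596


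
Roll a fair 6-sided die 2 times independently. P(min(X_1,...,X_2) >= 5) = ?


P(min >= 5) = P(all X_i >= 5) = (P(X_1 >= 5))^2
= (2/6)^2 = (1/3)^2 = 1/9

1/9


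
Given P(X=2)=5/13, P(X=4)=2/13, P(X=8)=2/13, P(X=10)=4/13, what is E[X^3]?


E[X^3] = sum(g(x)*P(x))
= 8*5/13 + 64*2/13 + 512*2/13 + 1000*4/13
= 5192/13

5192/13


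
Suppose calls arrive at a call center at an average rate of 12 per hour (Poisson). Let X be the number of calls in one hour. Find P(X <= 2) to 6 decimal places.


P(X<=2) = e^(-12)*12^0/0! + e^(-12)*12^1/1! + e^(-12)*12^2/2!
≈ 0.0000061442 + 0.0000737305 + 0.0004423833
= 0.0005222580
≈ 0.000522

0.000522


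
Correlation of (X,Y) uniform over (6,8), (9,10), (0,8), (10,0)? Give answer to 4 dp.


Cov(X,Y) = -6.1250, Var(X) = 15.1875, Var(Y) = 14.7500
rho = Cov/(sqrt(VarX)*sqrt(VarY)) = -0.4092

-0.4092


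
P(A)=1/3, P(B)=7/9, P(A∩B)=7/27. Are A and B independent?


P(A)*P(B) = 1/3*7/9 = 7/27
P(A∩B) = 7/27, which equals P(A)P(B), so independent

Yes, A and B are independent


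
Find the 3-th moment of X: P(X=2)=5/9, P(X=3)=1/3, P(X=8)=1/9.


E[X^3] = sum(x^3 * P(x))
= 8*5/9 + 27*1/3 + 512*1/9
= 211/3

211/3


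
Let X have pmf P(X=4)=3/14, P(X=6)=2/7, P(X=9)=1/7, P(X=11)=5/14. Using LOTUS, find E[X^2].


E[X^2] = sum(g(x)*P(x))
= 16*3/14 + 36*2/7 + 81*1/7 + 121*5/14
= 137/2

137/2


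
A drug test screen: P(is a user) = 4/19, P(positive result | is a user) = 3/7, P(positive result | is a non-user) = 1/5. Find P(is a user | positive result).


P(A) = P(A|B)P(B) + P(A|B')P(B') = 3/7*4/19 + 1/5*15/19 = 33/133
P(B|A) = P(A|B)P(B)/P(A) = (12/133)/(33/133) = 4/11

4/11


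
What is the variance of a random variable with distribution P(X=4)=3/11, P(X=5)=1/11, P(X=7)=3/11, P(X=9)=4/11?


E[X] = 74/11, E[X^2] = 544/11
Var(X) = E[X^2] - (E[X])^2 = 544/11 - (74/11)^2 = 508/121

508/121


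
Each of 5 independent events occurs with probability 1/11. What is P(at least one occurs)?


P(at least one) = 1 - P(none)
P(none) = (1 - 1/11)^5 = (10/11)^5 = 100000/161051
P(at least one) = 1 - 100000/161051 = 61051/161051

61051/161051


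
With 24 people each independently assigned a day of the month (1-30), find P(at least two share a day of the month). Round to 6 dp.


P(all different) = prod((30-i)/30 for i=0..23) = 0.000001
P(at least one match) = 1 - 0.000001 = 0.999999

0.999999


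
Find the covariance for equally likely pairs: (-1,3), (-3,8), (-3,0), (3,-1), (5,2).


E[X]=1/5, E[Y]=12/5, E[XY]=-4
Cov(X,Y) = E[XY] - E[X]E[Y] = -4 - 1/5*12/5 = -112/25

-112/25


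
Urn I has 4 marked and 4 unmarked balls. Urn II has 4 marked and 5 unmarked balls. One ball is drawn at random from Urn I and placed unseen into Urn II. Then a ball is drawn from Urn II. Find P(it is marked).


P(transfer marked) = 4/8 = 1/2; P(transfer unmarked) = 1/2
If marked transferred: Urn II has 5 marked of 10, so P(marked|marked moved) = 1/2
If unmarked transferred: Urn II has 4 marked of 10, so P(marked|unmarked moved) = 2/5
By total probability: P(marked) = 1/2*1/2 + 1/2*2/5 = 9/20

9/20


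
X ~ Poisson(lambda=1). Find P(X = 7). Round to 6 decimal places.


P(X=7) = e^(-1) * 1^7 / 7!
≈ 0.3678794412 * 1 / 5040
≈ 0.000073

0.000073


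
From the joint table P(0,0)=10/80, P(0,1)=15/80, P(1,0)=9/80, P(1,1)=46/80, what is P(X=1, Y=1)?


Read from table: P(X=1, Y=1) = 46/80 = 23/40

23/40


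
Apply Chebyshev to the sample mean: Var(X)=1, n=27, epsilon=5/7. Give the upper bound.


Var(Xbar) = Var(X)/n = 1/27
Chebyshev: P(|Xbar-mu| >= 5/7) <= Var(Xbar)/(5/7)^2 = (1/27)/(25/49) = 49/675

49/675


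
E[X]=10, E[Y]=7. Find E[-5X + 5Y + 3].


E[-5X + 5Y + 3] = -5*E[X] + 5*E[Y] + 3
= (-5)*(10) + (5)*(7) + (3)
= -50 + 35 + 3 = -12

-12


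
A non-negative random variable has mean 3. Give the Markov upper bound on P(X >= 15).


Markov: P(X >= a) <= E[X]/a
P(X >= 15) <= 3/15 = 1/5

1/5


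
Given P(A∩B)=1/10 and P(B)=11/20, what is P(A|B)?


P(A|B) = P(A∩B)/P(B) = (2/20)/(11/20) = 2/11

2/11


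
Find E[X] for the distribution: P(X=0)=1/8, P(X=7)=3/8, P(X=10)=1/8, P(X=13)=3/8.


E[X] = sum(x * P(x))
= 0*1/8 + 7*3/8 + 10*1/8 + 13*3/8
= 35/4

35/4


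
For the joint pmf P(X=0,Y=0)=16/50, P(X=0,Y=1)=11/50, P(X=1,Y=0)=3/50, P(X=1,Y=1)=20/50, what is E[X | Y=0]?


P(Y=0) = 19/50
E[X|Y=0] = (0*16 + 1*3)/19 = 3/19

3/19


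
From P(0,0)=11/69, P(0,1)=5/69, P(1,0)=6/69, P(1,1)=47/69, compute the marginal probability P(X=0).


P(X=0) = P(0,0)+P(0,1) = 11/69 + 5/69 = 16/69

16/69


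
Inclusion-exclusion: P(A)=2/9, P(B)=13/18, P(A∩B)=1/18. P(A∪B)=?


P(A∪B) = P(A) + P(B) - P(A∩B)
= 2/9 + 13/18 - 1/18 = 8/9

8/9


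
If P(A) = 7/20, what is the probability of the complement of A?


P(A') = 1 - P(A) = 1 - 7/20 = 13/20

13/20


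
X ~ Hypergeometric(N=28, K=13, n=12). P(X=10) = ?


P(X=10) = C(13,10)*C(15,2) / C(28,12)
= 286*105 / 30421755
= 30030/30421755 = 22/22287

22/22287


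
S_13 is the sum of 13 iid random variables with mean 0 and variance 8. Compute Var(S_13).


By independence, Var(S_n) = n*Var(X_1) = 13*8 = 104

104


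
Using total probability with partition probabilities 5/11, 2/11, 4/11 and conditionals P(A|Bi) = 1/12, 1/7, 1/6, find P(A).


P(A) = P(A|B1)P(B1) + P(A|B2)P(B2) + P(A|B3)P(B3)
= 1/12*5/11 + 1/7*2/11 + 1/6*4/11
= 5/132 + 2/77 + 2/33 = 115/924

115/924


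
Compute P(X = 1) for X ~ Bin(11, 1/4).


P(X=1) = C(11,1) * p^1 * (1-p)^10
= 11 * 1/4 * 59049/1048576
= 649539/4194304

649539/4194304


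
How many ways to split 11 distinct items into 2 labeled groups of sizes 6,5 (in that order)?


11! = 39916800
Denominator: 6!=720 * 5!=120
Coefficient = 39916800 / 86400 = 462

462


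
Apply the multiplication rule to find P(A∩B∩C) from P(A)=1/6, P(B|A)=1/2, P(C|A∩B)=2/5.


P(A∩B∩C) = P(A) * P(B|A) * P(C|A∩B)
= 1/6 * 1/2 * 2/5
= 1/12 * 2/5 = 1/30

1/30


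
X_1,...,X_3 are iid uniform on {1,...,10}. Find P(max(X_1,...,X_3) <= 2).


P(max <= 2) = P(all X_i <= 2) = (P(X_1 <= 2))^3
= (2/10)^3 = (1/5)^3 = 1/125

1/125


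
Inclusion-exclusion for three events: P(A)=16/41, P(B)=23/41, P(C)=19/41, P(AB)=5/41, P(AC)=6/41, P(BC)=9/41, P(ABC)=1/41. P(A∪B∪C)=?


P(A∪B∪C) = P(A)+P(B)+P(C) - P(AB)-P(AC)-P(BC) + P(ABC)
= 16/41+23/41+19/41 - 5/41-6/41-9/41 + 1/41
= 39/41

39/41


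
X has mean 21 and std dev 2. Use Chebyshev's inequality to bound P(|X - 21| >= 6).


k = 6/2 = 3
Chebyshev: P(|X-mu| >= k*sigma) <= 1/k^2 = 1/3^2 = 1/9

1/9


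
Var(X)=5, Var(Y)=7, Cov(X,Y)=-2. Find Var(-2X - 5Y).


Var(-2X - 5Y) = (-2)^2*Var(X) + (-5)^2*Var(Y) + 2*(-2)*(-5)*Cov(X,Y)
= 4*5 + 25*7 + 20*(-2)
= 20 + 175 - 40 = 155

155


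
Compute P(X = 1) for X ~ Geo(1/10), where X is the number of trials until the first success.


P(X=1) = (1-p)^0 * p = (9/10)^0 * 1/10
= 1 * 1/10 = 1/10

1/10


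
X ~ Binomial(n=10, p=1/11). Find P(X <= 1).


P(X<=1) = P(X=0) + P(X=1)
= 10000000000/25937424601 + 10000000000/25937424601
= 20000000000/25937424601

20000000000/25937424601


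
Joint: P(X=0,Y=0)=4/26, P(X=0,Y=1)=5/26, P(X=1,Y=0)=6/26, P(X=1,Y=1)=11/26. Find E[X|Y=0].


P(Y=0) = 10/26
E[X|Y=0] = (0*4 + 1*6)/10 = 6/10 = 3/5

3/5


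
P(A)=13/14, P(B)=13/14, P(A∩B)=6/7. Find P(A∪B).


P(A∪B) = P(A) + P(B) - P(A∩B)
= 13/14 + 13/14 - 6/7 = 1

1


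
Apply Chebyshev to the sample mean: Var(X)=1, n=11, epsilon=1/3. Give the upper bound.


Var(Xbar) = Var(X)/n = 1/11
Chebyshev: P(|Xbar-mu| >= 1/3) <= Var(Xbar)/(1/3)^2 = (1/11)/(1/9) = 9/11

9/11


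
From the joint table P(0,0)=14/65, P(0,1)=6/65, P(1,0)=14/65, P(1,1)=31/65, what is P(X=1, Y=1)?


Read from table: P(X=1, Y=1) = 31/65

31/65


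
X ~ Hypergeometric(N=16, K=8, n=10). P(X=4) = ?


P(X=4) = C(8,4)*C(8,6) / C(16,10)
= 70*28 / 8008
= 1960/8008 = 35/143

35/143


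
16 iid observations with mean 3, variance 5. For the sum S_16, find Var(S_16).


By independence, Var(S_n) = n*Var(X_1) = 16*5 = 80

80


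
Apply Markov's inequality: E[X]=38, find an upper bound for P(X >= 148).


Markov: P(X >= a) <= E[X]/a
P(X >= 148) <= 38/148 = 19/74

19/74


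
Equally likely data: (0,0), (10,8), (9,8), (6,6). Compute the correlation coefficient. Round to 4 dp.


Cov(X,Y) = 12.6250, Var(X) = 15.1875, Var(Y) = 10.7500
rho = Cov/(sqrt(VarX)*sqrt(VarY)) = 0.9881

0.9881


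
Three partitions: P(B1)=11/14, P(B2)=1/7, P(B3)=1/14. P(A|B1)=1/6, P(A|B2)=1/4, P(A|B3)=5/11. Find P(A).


P(A) = P(A|B1)P(B1) + P(A|B2)P(B2) + P(A|B3)P(B3)
= 1/6*11/14 + 1/4*1/7 + 5/11*1/14
= 11/84 + 1/28 + 5/154 = 46/231

46/231


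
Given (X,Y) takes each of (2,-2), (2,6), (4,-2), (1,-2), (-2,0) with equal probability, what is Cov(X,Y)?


E[X]=7/5, E[Y]=0, E[XY]=-2/5
Cov(X,Y) = E[XY] - E[X]E[Y] = -2/5 - 7/5*0 = -2/5

-2/5


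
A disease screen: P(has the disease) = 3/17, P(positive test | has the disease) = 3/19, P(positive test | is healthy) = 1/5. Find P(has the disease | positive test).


P(A) = P(A|B)P(B) + P(A|B')P(B') = 3/19*3/17 + 1/5*14/17 = 311/1615
P(B|A) = P(A|B)P(B)/P(A) = (9/323)/(311/1615) = 45/311

45/311


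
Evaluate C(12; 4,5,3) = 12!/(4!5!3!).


12! = 479001600
Denominator: 4!=24 * 5!=120 * 3!=6
Coefficient = 479001600 / 17280 = 27720

27720


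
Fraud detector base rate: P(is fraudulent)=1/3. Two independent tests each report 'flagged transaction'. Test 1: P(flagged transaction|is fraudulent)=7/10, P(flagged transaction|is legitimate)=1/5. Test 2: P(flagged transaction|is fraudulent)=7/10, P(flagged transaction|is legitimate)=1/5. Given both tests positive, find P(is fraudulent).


After test 1: P(+) = 7/10*1/3 + 1/5*2/3 = 11/30
P(B|+) = (7/30)/(11/30) = 7/11
After test 2 (use post1 as new prior): P(+) = 7/10*7/11 + 1/5*4/11 = 57/110
P(B|+,+) = (49/110)/(57/110) = 49/57

49/57


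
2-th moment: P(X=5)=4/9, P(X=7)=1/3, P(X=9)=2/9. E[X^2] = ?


E[X^2] = sum(x^2 * P(x))
= 25*4/9 + 49*1/3 + 81*2/9
= 409/9

409/9


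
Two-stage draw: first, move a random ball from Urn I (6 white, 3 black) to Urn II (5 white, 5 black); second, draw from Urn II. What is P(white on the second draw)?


P(transfer white) = 6/9 = 2/3; P(transfer black) = 1/3
If white transferred: Urn II has 6 white of 11, so P(white|white moved) = 6/11
If black transferred: Urn II has 5 white of 11, so P(white|black moved) = 5/11
By total probability: P(white) = 2/3*6/11 + 1/3*5/11 = 17/33

17/33


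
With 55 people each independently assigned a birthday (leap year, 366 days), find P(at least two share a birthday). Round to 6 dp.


P(all different) = prod((366-i)/366 for i=0..54) = 0.013909
P(at least one match) = 1 - 0.013909 = 0.986091

0.986091


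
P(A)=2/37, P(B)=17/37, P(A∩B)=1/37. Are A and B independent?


P(A)*P(B) = 2/37*17/37 = 34/1369
P(A∩B) = 1/37 != 34/1369, so not independent

No, A and B are not independent


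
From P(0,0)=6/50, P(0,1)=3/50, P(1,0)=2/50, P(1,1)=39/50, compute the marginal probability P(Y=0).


P(Y=0) = P(0,0)+P(1,0) = 6/50 + 2/50 = 8/50 = 4/25

4/25


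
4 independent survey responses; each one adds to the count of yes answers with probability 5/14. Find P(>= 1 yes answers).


P(at least one) = 1 - P(none)
P(none) = (1 - 5/14)^4 = (9/14)^4 = 6561/38416
P(at least one) = 1 - 6561/38416 = 31855/38416

31855/38416


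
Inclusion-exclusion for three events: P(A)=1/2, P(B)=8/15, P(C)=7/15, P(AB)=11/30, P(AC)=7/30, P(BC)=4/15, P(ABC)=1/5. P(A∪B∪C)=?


P(A∪B∪C) = P(A)+P(B)+P(C) - P(AB)-P(AC)-P(BC) + P(ABC)
= 1/2+8/15+7/15 - 11/30-7/30-4/15 + 1/5
= 5/6

5/6


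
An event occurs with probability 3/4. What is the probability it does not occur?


P(A') = 1 - P(A) = 1 - 3/4 = 1/4

1/4


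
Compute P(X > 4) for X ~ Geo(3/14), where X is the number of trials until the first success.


P(X > 4) = P(first 4 trials all fail) = (1-p)^4 = (11/14)^4 = 14641/38416

14641/38416


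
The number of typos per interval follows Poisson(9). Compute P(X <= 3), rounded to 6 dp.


P(X<=3) = e^(-9)*9^0/0! + e^(-9)*9^1/1! + e^(-9)*9^2/2! + e^(-9)*9^3/3!
≈ 0.0001234098 + 0.0011106882 + 0.0049980971 + 0.0149942912
= 0.0212264863
≈ 0.021226

0.021226


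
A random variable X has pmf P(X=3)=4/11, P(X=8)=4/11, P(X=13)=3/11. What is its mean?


E[X] = sum(x * P(x))
= 3*4/11 + 8*4/11 + 13*3/11
= 83/11

83/11


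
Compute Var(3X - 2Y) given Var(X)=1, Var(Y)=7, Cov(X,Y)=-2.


Var(3X - 2Y) = 3^2*Var(X) + (-2)^2*Var(Y) + 2*3*(-2)*Cov(X,Y)
= 9*1 + 4*7 - 12*(-2)
= 9 + 28 + 24 = 61

61


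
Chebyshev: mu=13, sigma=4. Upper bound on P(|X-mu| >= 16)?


k = 16/4 = 4
Chebyshev: P(|X-mu| >= k*sigma) <= 1/k^2 = 1/4^2 = 1/16

1/16


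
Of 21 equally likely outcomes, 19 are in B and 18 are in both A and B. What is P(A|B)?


P(A|B) = P(A∩B)/P(B) = (18/21)/(19/21) = 18/19

18/19


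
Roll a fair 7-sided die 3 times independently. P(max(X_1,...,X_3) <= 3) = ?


P(max <= 3) = P(all X_i <= 3) = (P(X_1 <= 3))^3
= (3/7)^3 = 27/343

27/343


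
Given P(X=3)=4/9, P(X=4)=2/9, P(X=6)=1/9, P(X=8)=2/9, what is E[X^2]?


E[X^2] = sum(g(x)*P(x))
= 9*4/9 + 16*2/9 + 36*1/9 + 64*2/9
= 232/9

232/9


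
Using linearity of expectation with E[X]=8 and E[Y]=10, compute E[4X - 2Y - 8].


E[4X - 2Y - 8] = 4*E[X] - 2*E[Y] - 8
= (4)*(8) + (-2)*(10) + (-8)
= 32 - 20 - 8 = 4

4


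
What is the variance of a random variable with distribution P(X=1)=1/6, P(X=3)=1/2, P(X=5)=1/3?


E[X] = 10/3, E[X^2] = 13
Var(X) = E[X^2] - (E[X])^2 = 13 - (10/3)^2 = 17/9

17/9


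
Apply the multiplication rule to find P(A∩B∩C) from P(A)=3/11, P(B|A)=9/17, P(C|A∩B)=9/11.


P(A∩B∩C) = P(A) * P(B|A) * P(C|A∩B)
= 3/11 * 9/17 * 9/11
= 27/187 * 9/11 = 243/2057

243/2057


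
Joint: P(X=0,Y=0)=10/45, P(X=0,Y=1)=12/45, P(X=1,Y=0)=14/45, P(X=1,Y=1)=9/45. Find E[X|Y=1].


P(Y=1) = 21/45
E[X|Y=1] = (0*12 + 1*9)/21 = 9/21 = 3/7

3/7


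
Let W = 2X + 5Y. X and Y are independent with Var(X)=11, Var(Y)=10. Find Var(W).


Independence => Cov(X,Y)=0
Var(2X + 5Y) = 2^2*Var(X) + 5^2*Var(Y)
= 4*11 + 25*10 = 294

294


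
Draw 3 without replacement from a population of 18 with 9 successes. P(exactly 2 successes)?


P(X=2) = C(9,2)*C(9,1) / C(18,3)
= 36*9 / 816
= 324/816 = 27/68

27/68


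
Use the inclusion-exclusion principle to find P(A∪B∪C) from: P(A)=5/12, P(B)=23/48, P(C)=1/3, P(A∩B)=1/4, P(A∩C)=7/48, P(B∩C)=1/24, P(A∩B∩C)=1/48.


P(A∪B∪C) = P(A)+P(B)+P(C) - P(AB)-P(AC)-P(BC) + P(ABC)
= 5/12+23/48+1/3 - 1/4-7/48-1/24 + 1/48
= 13/16

13/16


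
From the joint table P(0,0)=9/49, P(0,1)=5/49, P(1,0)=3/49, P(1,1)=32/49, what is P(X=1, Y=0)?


Read from table: P(X=1, Y=0) = 3/49

3/49


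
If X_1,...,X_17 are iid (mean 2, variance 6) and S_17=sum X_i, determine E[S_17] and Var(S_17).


E[S_n] = n*mu = 17*2 = 34
Var(S_n) = n*sigma^2 = 17*6 = 102

E[S_17]=34, Var(S_17)=102


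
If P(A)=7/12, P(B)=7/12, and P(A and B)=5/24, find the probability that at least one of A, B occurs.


P(A∪B) = P(A) + P(B) - P(A∩B)
= 7/12 + 7/12 - 5/24 = 23/24

23/24


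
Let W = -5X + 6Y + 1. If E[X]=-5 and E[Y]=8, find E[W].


E[-5X + 6Y + 1] = -5*E[X] + 6*E[Y] + 1
= (-5)*(-5) + (6)*(8) + (1)
= 25 + 48 + 1 = 74

74


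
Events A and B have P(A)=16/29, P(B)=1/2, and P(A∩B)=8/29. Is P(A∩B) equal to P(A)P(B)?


P(A)*P(B) = 16/29*1/2 = 8/29
P(A∩B) = 8/29, which equals P(A)P(B), so independent

Yes, A and B are independent


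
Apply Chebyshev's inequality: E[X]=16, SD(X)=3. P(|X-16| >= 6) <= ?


k = 6/3 = 2
Chebyshev: P(|X-mu| >= k*sigma) <= 1/k^2 = 1/2^2 = 1/4

1/4


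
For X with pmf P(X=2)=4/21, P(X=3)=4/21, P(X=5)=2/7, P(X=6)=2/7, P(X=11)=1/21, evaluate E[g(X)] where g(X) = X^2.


E[X^2] = sum(g(x)*P(x))
= 4*4/21 + 9*4/21 + 25*2/7 + 36*2/7 + 121*1/21
= 77/3

77/3


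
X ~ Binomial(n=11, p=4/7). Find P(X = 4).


P(X=4) = C(11,4) * p^4 * (1-p)^7
= 330 * 256/2401 * 2187/823543
= 184757760/1977326743

184757760/1977326743


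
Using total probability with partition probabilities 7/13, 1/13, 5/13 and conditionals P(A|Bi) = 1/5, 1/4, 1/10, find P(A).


P(A) = P(A|B1)P(B1) + P(A|B2)P(B2) + P(A|B3)P(B3)
= 1/5*7/13 + 1/4*1/13 + 1/10*5/13
= 7/65 + 1/52 + 1/26 = 43/260

43/260


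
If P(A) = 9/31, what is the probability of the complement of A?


P(A') = 1 - P(A) = 1 - 9/31 = 22/31

22/31


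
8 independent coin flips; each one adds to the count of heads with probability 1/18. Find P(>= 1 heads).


P(at least one) = 1 - P(none)
P(none) = (1 - 1/18)^8 = (17/18)^8 = 6975757441/11019960576
P(at least one) = 1 - 6975757441/11019960576 = 4044203135/11019960576

4044203135/11019960576


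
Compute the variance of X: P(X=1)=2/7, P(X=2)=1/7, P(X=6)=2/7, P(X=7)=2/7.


E[X] = 30/7, E[X^2] = 176/7
Var(X) = E[X^2] - (E[X])^2 = 176/7 - (30/7)^2 = 332/49

332/49


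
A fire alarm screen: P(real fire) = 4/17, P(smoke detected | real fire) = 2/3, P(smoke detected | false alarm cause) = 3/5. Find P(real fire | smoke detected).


P(A) = P(A|B)P(B) + P(A|B')P(B') = 2/3*4/17 + 3/5*13/17 = 157/255
P(B|A) = P(A|B)P(B)/P(A) = (8/51)/(157/255) = 40/157

40/157


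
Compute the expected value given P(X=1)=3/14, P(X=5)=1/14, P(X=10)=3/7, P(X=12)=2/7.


E[X] = sum(x * P(x))
= 1*3/14 + 5*1/14 + 10*3/7 + 12*2/7
= 58/7

58/7


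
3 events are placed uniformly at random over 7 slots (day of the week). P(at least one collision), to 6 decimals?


P(all different) = prod((7-i)/7 for i=0..2) = 0.612245
P(at least one match) = 1 - 0.612245 = 0.387755

0.387755


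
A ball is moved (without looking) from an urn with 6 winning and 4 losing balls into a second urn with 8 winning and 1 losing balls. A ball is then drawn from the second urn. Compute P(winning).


P(transfer winning) = 6/10 = 3/5; P(transfer losing) = 2/5
If winning transferred: Urn II has 9 winning of 10, so P(winning|winning moved) = 9/10
If losing transferred: Urn II has 8 winning of 10, so P(winning|losing moved) = 4/5
By total probability: P(winning) = 3/5*9/10 + 2/5*4/5 = 43/50

43/50


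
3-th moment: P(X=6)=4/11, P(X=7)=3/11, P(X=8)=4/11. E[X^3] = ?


E[X^3] = sum(x^3 * P(x))
= 216*4/11 + 343*3/11 + 512*4/11
= 3941/11

3941/11


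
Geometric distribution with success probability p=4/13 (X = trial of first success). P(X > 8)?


P(X > 8) = P(first 8 trials all fail) = (1-p)^8 = (9/13)^8 = 43046721/815730721

43046721/815730721


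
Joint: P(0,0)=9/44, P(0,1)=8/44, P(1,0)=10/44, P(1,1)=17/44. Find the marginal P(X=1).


P(X=1) = P(1,0)+P(1,1) = 10/44 + 17/44 = 27/44

27/44


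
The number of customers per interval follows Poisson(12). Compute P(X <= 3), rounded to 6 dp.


P(X<=3) = e^(-12)*12^0/0! + e^(-12)*12^1/1! + e^(-12)*12^2/2! + e^(-12)*12^3/3!
≈ 0.0000061442 + 0.0000737305 + 0.0004423833 + 0.0017695332
= 0.0022917912
≈ 0.002292

0.002292


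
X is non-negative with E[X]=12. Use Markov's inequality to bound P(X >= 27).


Markov: P(X >= a) <= E[X]/a
P(X >= 27) <= 12/27 = 4/9

4/9


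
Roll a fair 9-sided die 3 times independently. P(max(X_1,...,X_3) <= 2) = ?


P(max <= 2) = P(all X_i <= 2) = (P(X_1 <= 2))^3
= (2/9)^3 = 8/729

8/729


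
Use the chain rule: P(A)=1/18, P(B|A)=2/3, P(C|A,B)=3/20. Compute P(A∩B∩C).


P(A∩B∩C) = P(A) * P(B|A) * P(C|A∩B)
= 1/18 * 2/3 * 3/20
= 1/27 * 3/20 = 1/180

1/180


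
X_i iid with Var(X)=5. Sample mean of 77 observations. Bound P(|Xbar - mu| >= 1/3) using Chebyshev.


Var(Xbar) = Var(X)/n = 5/77
Chebyshev: P(|Xbar-mu| >= 1/3) <= Var(Xbar)/(1/3)^2 = (5/77)/(1/9) = 45/77

45/77


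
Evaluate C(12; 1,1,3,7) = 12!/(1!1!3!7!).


12! = 479001600
Denominator: 1!=1 * 1!=1 * 3!=6 * 7!=5040
Coefficient = 479001600 / 30240 = 15840

15840


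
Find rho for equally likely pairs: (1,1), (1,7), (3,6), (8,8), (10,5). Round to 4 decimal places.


Cov(X,Y) = 3.1600, Var(X) = 13.8400, Var(Y) = 5.8400
rho = Cov/(sqrt(VarX)*sqrt(VarY)) = 0.3515

0.3515


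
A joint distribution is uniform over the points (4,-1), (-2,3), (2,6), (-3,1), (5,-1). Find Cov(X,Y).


E[X]=6/5, E[Y]=8/5, E[XY]=-6/5
Cov(X,Y) = E[XY] - E[X]E[Y] = -6/5 - 6/5*8/5 = -78/25

-78/25


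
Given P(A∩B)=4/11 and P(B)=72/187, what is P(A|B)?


P(A|B) = P(A∩B)/P(B) = (68/187)/(72/187) = 68/72 = 17/18

17/18


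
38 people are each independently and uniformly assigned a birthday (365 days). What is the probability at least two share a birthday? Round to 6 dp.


P(all different) = prod((365-i)/365 for i=0..37) = 0.135932
P(at least one match) = 1 - 0.135932 = 0.864068

0.864068


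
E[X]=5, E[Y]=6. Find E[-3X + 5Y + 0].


E[-3X + 5Y + 0] = -3*E[X] + 5*E[Y] + 0
= (-3)*(5) + (5)*(6) + (0)
= -15 + 30 + 0 = 15

15


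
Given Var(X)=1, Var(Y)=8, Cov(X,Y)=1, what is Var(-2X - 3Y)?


Var(-2X - 3Y) = (-2)^2*Var(X) + (-3)^2*Var(Y) + 2*(-2)*(-3)*Cov(X,Y)
= 4*1 + 9*8 + 12*1
= 4 + 72 + 12 = 88

88


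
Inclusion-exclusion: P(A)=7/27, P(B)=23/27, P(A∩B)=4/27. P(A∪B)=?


P(A∪B) = P(A) + P(B) - P(A∩B)
= 7/27 + 23/27 - 4/27 = 26/27

26/27


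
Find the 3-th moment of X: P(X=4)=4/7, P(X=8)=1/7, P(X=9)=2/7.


E[X^3] = sum(x^3 * P(x))
= 64*4/7 + 512*1/7 + 729*2/7
= 318

318


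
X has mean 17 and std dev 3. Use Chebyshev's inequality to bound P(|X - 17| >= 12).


k = 12/3 = 4
Chebyshev: P(|X-mu| >= k*sigma) <= 1/k^2 = 1/4^2 = 1/16

1/16


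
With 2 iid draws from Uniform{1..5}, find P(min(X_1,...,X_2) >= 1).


P(min >= 1) = P(all X_i >= 1) = (P(X_1 >= 1))^2
= (5/5)^2 = 1^2 = 1

1


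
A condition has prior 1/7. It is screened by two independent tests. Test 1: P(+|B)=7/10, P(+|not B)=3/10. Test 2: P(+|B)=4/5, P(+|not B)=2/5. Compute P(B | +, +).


After test 1: P(+) = 7/10*1/7 + 3/10*6/7 = 5/14
P(B|+) = (1/10)/(5/14) = 7/25
After test 2 (use post1 as new prior): P(+) = 4/5*7/25 + 2/5*18/25 = 64/125
P(B|+,+) = (28/125)/(64/125) = 7/16

7/16


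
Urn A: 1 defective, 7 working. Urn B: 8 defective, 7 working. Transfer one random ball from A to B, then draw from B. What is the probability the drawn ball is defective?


P(transfer defective) = 1/8; P(transfer working) = 7/8
If defective transferred: Urn II has 9 defective of 16, so P(defective|defective moved) = 9/16
If working transferred: Urn II has 8 defective of 16, so P(defective|working moved) = 1/2
By total probability: P(defective) = 1/8*9/16 + 7/8*1/2 = 65/128

65/128


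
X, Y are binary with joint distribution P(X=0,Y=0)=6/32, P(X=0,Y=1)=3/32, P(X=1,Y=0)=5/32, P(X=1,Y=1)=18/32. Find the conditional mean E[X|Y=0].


P(Y=0) = 11/32
E[X|Y=0] = (0*6 + 1*5)/11 = 5/11

5/11


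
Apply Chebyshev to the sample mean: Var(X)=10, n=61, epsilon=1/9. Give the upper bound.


Var(Xbar) = Var(X)/n = 10/61
Chebyshev: P(|Xbar-mu| >= 1/9) <= Var(Xbar)/(1/9)^2 = (10/61)/(1/81) = 810/61
Bound exceeds 1, so trivial bound: 1

1


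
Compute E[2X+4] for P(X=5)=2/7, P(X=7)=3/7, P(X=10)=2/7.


E[2X+4] = sum(g(x)*P(x))
= 14*2/7 + 18*3/7 + 24*2/7
= 130/7

130/7


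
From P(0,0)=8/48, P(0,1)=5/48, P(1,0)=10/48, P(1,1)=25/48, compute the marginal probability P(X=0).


P(X=0) = P(0,0)+P(0,1) = 8/48 + 5/48 = 13/48

13/48


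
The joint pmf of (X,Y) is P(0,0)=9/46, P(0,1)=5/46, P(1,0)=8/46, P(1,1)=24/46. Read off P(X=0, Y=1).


Read from table: P(X=0, Y=1) = 5/46

5/46


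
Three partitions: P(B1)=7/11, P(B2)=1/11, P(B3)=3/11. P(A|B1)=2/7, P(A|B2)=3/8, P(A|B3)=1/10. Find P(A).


P(A) = P(A|B1)P(B1) + P(A|B2)P(B2) + P(A|B3)P(B3)
= 2/7*7/11 + 3/8*1/11 + 1/10*3/11
= 2/11 + 3/88 + 3/110 = 107/440

107/440


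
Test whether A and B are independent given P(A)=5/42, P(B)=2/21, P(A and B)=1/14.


P(A)*P(B) = 5/42*2/21 = 5/441
P(A∩B) = 1/14 != 5/441, so not independent

No, A and B are not independent


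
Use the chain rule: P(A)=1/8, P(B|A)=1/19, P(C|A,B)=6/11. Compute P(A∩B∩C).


P(A∩B∩C) = P(A) * P(B|A) * P(C|A∩B)
= 1/8 * 1/19 * 6/11
= 1/152 * 6/11 = 3/836

3/836


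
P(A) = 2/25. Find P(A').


P(A') = 1 - P(A) = 1 - 2/25 = 23/25

23/25


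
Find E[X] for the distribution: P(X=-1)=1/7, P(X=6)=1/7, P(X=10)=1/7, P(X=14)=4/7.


E[X] = sum(x * P(x))
= -1*1/7 + 6*1/7 + 10*1/7 + 14*4/7
= 71/7

71/7


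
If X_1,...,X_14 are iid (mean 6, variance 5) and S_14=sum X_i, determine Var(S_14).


By independence, Var(S_n) = n*Var(X_1) = 14*5 = 70

70


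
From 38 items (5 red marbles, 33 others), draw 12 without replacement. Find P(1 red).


P(X=1) = C(5,1)*C(33,11) / C(38,12)
= 5*193536720 / 2707475148
= 967683600/2707475148 = 29900/83657

29900/83657


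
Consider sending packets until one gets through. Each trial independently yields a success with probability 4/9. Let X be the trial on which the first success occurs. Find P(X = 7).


P(X=7) = (1-p)^6 * p = (5/9)^6 * 4/9
= 15625/531441 * 4/9 = 62500/4782969

62500/4782969


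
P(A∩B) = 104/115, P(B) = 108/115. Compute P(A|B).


P(A|B) = P(A∩B)/P(B) = (104/115)/(108/115) = 104/108 = 26/27

26/27


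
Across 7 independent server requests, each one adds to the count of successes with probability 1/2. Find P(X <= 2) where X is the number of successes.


P(X<=2) = P(X=0) + P(X=1) + P(X=2)
= 1/128 + 7/128 + 21/128
= 29/128

29/128


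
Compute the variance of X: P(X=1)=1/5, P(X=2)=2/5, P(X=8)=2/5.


E[X] = 21/5, E[X^2] = 137/5
Var(X) = E[X^2] - (E[X])^2 = 137/5 - (21/5)^2 = 244/25

244/25


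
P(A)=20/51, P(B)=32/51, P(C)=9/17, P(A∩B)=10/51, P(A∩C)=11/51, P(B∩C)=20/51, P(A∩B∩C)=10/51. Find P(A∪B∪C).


P(A∪B∪C) = P(A)+P(B)+P(C) - P(AB)-P(AC)-P(BC) + P(ABC)
= 20/51+32/51+9/17 - 10/51-11/51-20/51 + 10/51
= 16/17

16/17


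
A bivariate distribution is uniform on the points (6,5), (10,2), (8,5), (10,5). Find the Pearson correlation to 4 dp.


Cov(X,Y) = -1.1250, Var(X) = 2.7500, Var(Y) = 1.6875
rho = Cov/(sqrt(VarX)*sqrt(VarY)) = -0.5222

-0.5222


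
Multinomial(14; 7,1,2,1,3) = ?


14! = 87178291200
Denominator: 7!=5040 * 1!=1 * 2!=2 * 1!=1 * 3!=6
Coefficient = 87178291200 / 60480 = 1441440

1441440


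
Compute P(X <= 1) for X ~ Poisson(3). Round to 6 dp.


P(X<=1) = e^(-3)*3^0/0! + e^(-3)*3^1/1!
≈ 0.0497870684 + 0.1493612051
= 0.1991482735
≈ 0.199148

0.199148


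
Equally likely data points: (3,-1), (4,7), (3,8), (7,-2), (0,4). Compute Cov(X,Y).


E[X]=17/5, E[Y]=16/5, E[XY]=7
Cov(X,Y) = E[XY] - E[X]E[Y] = 7 - 17/5*16/5 = -97/25

-97/25


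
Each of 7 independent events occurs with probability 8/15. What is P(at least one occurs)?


P(at least one) = 1 - P(none)
P(none) = (1 - 8/15)^7 = (7/15)^7 = 823543/170859375
P(at least one) = 1 - 823543/170859375 = 170035832/170859375

170035832/170859375


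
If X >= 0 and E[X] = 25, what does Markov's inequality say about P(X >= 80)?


Markov: P(X >= a) <= E[X]/a
P(X >= 80) <= 25/80 = 5/16

5/16


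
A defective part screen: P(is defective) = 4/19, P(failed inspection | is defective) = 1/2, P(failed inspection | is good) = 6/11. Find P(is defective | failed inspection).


P(A) = P(A|B)P(B) + P(A|B')P(B') = 1/2*4/19 + 6/11*15/19 = 112/209
P(B|A) = P(A|B)P(B)/P(A) = (2/19)/(112/209) = 11/56

11/56


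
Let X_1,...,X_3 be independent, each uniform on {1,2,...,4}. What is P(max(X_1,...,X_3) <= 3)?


P(max <= 3) = P(all X_i <= 3) = (P(X_1 <= 3))^3
= (3/4)^3 = 27/64

27/64


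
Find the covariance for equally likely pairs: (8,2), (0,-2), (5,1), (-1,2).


E[X]=3, E[Y]=3/4, E[XY]=19/4
Cov(X,Y) = E[XY] - E[X]E[Y] = 19/4 - 3*3/4 = 5/2

5/2


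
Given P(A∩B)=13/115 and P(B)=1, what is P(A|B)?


P(A|B) = P(A∩B)/P(B) = (13/115)/(115/115) = 13/115

13/115


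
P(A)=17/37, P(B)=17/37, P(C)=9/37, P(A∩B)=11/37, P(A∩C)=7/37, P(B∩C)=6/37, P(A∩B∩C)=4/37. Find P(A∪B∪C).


P(A∪B∪C) = P(A)+P(B)+P(C) - P(AB)-P(AC)-P(BC) + P(ABC)
= 17/37+17/37+9/37 - 11/37-7/37-6/37 + 4/37
= 23/37

23/37


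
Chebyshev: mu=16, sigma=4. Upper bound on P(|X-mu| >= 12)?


k = 12/4 = 3
Chebyshev: P(|X-mu| >= k*sigma) <= 1/k^2 = 1/3^2 = 1/9

1/9


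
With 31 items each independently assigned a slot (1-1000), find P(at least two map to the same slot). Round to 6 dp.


P(all different) = prod((1000-i)/1000 for i=0..30) = 0.625127
P(at least one match) = 1 - 0.625127 = 0.374873

0.374873


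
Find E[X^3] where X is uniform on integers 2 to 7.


E[X^3] = (1/6) * sum(x^3 for x=2..7)
= 783/6 = 261/2

261/2


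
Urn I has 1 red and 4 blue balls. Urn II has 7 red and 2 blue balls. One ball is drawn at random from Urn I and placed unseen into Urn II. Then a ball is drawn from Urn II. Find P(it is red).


P(transfer red) = 1/5; P(transfer blue) = 4/5
If red transferred: Urn II has 8 red of 10, so P(red|red moved) = 4/5
If blue transferred: Urn II has 7 red of 10, so P(red|blue moved) = 7/10
By total probability: P(red) = 1/5*4/5 + 4/5*7/10 = 18/25

18/25


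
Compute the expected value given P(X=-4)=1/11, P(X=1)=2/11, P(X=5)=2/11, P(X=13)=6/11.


E[X] = sum(x * P(x))
= -4*1/11 + 1*2/11 + 5*2/11 + 13*6/11
= 86/11

86/11


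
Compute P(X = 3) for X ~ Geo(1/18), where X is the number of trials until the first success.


P(X=3) = (1-p)^2 * p = (17/18)^2 * 1/18
= 289/324 * 1/18 = 289/5832

289/5832


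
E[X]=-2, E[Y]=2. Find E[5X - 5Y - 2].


E[5X - 5Y - 2] = 5*E[X] - 5*E[Y] - 2
= (5)*(-2) + (-5)*(2) + (-2)
= -10 - 10 - 2 = -22

-22


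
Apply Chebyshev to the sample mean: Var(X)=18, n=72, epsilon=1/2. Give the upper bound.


Var(Xbar) = Var(X)/n = 18/72
Chebyshev: P(|Xbar-mu| >= 1/2) <= Var(Xbar)/(1/2)^2 = (1/4)/(1/4) = 1

1


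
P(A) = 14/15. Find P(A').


P(A') = 1 - P(A) = 1 - 14/15 = 1/15

1/15


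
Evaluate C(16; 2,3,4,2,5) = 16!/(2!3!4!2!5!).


16! = 20922789888000
Denominator: 2!=2 * 3!=6 * 4!=24 * 2!=2 * 5!=120
Coefficient = 20922789888000 / 69120 = 302702400

302702400


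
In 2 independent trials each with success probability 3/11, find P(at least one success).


P(at least one) = 1 - P(none)
P(none) = (1 - 3/11)^2 = (8/11)^2 = 64/121
P(at least one) = 1 - 64/121 = 57/121

57/121


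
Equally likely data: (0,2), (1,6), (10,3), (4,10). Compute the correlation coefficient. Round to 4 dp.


Cov(X,Y) = -0.6875, Var(X) = 15.1875, Var(Y) = 9.6875
rho = Cov/(sqrt(VarX)*sqrt(VarY)) = -0.0567

-0.0567


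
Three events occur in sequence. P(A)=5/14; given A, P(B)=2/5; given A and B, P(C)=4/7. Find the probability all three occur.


P(A∩B∩C) = P(A) * P(B|A) * P(C|A∩B)
= 5/14 * 2/5 * 4/7
= 1/7 * 4/7 = 4/49

4/49


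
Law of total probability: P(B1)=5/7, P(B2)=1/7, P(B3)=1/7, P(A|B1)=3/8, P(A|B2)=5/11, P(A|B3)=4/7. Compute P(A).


P(A) = P(A|B1)P(B1) + P(A|B2)P(B2) + P(A|B3)P(B3)
= 3/8*5/7 + 5/11*1/7 + 4/7*1/7
= 15/56 + 5/77 + 4/49 = 1787/4312

1787/4312


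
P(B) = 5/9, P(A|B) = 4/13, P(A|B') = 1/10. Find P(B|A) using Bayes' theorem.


P(A) = P(A|B)P(B) + P(A|B')P(B') = 4/13*5/9 + 1/10*4/9 = 14/65
P(B|A) = P(A|B)P(B)/P(A) = (20/117)/(14/65) = 50/63

50/63


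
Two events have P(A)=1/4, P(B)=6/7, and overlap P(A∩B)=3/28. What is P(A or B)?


P(A∪B) = P(A) + P(B) - P(A∩B)
= 1/4 + 6/7 - 3/28 = 1

1


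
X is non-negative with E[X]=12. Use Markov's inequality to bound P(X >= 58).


Markov: P(X >= a) <= E[X]/a
P(X >= 58) <= 12/58 = 6/29

6/29


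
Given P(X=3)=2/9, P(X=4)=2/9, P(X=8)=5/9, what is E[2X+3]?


E[2X+3] = sum(g(x)*P(x))
= 9*2/9 + 11*2/9 + 19*5/9
= 15

15


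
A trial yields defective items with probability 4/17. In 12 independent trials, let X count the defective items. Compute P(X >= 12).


P(X>=12) = P(X=12)
= 16777216/582622237229761
= 16777216/582622237229761

16777216/582622237229761


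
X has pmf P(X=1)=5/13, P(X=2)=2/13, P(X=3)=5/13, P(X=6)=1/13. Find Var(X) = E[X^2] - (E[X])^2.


E[X] = 30/13, E[X^2] = 94/13
Var(X) = E[X^2] - (E[X])^2 = 94/13 - (30/13)^2 = 322/169

322/169


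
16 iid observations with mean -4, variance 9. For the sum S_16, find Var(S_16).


By independence, Var(S_n) = n*Var(X_1) = 16*9 = 144

144


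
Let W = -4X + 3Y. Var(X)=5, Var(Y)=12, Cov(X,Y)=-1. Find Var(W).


Var(-4X + 3Y) = (-4)^2*Var(X) + 3^2*Var(Y) + 2*(-4)*3*Cov(X,Y)
= 16*5 + 9*12 - 24*(-1)
= 80 + 108 + 24 = 212

212


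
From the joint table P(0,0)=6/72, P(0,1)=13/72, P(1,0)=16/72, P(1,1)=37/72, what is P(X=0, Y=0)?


Read from table: P(X=0, Y=0) = 6/72 = 1/12

1/12


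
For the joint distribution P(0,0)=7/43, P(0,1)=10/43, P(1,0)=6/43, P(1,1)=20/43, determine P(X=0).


P(X=0) = P(0,0)+P(0,1) = 7/43 + 10/43 = 17/43

17/43


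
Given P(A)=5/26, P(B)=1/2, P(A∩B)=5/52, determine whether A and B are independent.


P(A)*P(B) = 5/26*1/2 = 5/52
P(A∩B) = 5/52, which equals P(A)P(B), so independent

Yes, A and B are independent


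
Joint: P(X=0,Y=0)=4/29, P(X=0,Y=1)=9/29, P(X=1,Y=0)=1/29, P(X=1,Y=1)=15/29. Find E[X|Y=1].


P(Y=1) = 24/29
E[X|Y=1] = (0*9 + 1*15)/24 = 15/24 = 5/8

5/8


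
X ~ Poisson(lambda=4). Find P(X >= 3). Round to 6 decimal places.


P(X>=3) = 1 - P(X<=2) = 1 - (e^(-4)*4^0/0! + e^(-4)*4^1/1! + e^(-4)*4^2/2!)
≈ 1 - (0.0183156389 + 0.0732625556 + 0.1465251111)
= 1 - 0.2381033056 = 0.7618966944
≈ 0.761897

0.761897


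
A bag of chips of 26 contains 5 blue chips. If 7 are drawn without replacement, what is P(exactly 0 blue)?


P(X=0) = C(5,0)*C(21,7) / C(26,7)
= 1*116280 / 657800
= 116280/657800 = 2907/16445

2907/16445


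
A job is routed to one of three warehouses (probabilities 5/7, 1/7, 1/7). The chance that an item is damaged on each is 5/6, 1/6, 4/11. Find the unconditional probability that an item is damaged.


P(A) = P(A|B1)P(B1) + P(A|B2)P(B2) + P(A|B3)P(B3)
= 5/6*5/7 + 1/6*1/7 + 4/11*1/7
= 25/42 + 1/42 + 4/77 = 155/231

155/231


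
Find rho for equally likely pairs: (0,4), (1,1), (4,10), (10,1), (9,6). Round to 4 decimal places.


Cov(X,Y) = -0.1200, Var(X) = 16.5600, Var(Y) = 11.4400
rho = Cov/(sqrt(VarX)*sqrt(VarY)) = -0.0087

-0.0087


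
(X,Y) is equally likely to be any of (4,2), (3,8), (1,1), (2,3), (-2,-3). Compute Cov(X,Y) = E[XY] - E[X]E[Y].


E[X]=8/5, E[Y]=11/5, E[XY]=9
Cov(X,Y) = E[XY] - E[X]E[Y] = 9 - 8/5*11/5 = 137/25

137/25


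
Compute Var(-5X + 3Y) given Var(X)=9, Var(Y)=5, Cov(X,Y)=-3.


Var(-5X + 3Y) = (-5)^2*Var(X) + 3^2*Var(Y) + 2*(-5)*3*Cov(X,Y)
= 25*9 + 9*5 - 30*(-3)
= 225 + 45 + 90 = 360

360


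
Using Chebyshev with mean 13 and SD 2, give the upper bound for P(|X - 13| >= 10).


k = 10/2 = 5
Chebyshev: P(|X-mu| >= k*sigma) <= 1/k^2 = 1/5^2 = 1/25

1/25


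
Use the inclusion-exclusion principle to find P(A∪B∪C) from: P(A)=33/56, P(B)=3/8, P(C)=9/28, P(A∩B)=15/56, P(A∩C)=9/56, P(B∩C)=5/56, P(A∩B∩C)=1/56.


P(A∪B∪C) = P(A)+P(B)+P(C) - P(AB)-P(AC)-P(BC) + P(ABC)
= 33/56+3/8+9/28 - 15/56-9/56-5/56 + 1/56
= 11/14

11/14


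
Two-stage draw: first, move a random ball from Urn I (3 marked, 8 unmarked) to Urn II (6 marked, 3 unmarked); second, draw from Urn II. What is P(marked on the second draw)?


P(transfer marked) = 3/11; P(transfer unmarked) = 8/11
If marked transferred: Urn II has 7 marked of 10, so P(marked|marked moved) = 7/10
If unmarked transferred: Urn II has 6 marked of 10, so P(marked|unmarked moved) = 3/5
By total probability: P(marked) = 3/11*7/10 + 8/11*3/5 = 69/110

69/110


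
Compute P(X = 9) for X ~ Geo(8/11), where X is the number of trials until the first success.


P(X=9) = (1-p)^8 * p = (3/11)^8 * 8/11
= 6561/214358881 * 8/11 = 52488/2357947691

52488/2357947691


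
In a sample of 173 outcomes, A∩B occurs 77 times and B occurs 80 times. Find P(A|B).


P(A|B) = P(A∩B)/P(B) = (77/173)/(80/173) = 77/80

77/80


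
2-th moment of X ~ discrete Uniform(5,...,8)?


E[X^2] = (1/4) * sum(x^2 for x=5..8)
= 174/4 = 87/2

87/2


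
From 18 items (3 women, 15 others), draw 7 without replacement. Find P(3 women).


P(X=3) = C(3,3)*C(15,4) / C(18,7)
= 1*1365 / 31824
= 1365/31824 = 35/816

35/816


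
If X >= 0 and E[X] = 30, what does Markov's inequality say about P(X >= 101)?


Markov: P(X >= a) <= E[X]/a
P(X >= 101) <= 30/101

30/101


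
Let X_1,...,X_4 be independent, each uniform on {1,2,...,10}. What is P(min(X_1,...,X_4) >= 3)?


P(min >= 3) = P(all X_i >= 3) = (P(X_1 >= 3))^4
= (8/10)^4 = (4/5)^4 = 256/625

256/625


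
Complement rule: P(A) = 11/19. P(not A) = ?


P(A') = 1 - P(A) = 1 - 11/19 = 8/19

8/19


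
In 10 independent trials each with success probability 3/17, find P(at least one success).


P(at least one) = 1 - P(none)
P(none) = (1 - 3/17)^10 = (14/17)^10 = 289254654976/2015993900449
P(at least one) = 1 - 289254654976/2015993900449 = 1726739245473/2015993900449

1726739245473/2015993900449


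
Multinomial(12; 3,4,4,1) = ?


12! = 479001600
Denominator: 3!=6 * 4!=24 * 4!=24 * 1!=1
Coefficient = 479001600 / 3456 = 138600

138600


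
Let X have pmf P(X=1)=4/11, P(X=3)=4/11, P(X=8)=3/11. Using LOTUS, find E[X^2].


E[X^2] = sum(g(x)*P(x))
= 1*4/11 + 9*4/11 + 64*3/11
= 232/11

232/11
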